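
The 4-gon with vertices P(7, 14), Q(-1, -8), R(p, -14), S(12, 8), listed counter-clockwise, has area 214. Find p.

The doubled signed area Σ (x_i y_{i+1} − x_{i+1} y_i) is linear in p.
With p=0 it equals 252; the coefficient of p is 16 (from the two edges through R).
So 16·p + 252 = 2·214 = 428 ⇒ p = 11.

11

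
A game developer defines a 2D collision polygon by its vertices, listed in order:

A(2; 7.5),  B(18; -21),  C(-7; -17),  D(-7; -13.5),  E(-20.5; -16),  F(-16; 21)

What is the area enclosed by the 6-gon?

A→B: (2)(-21) − (18)(7.5) = -177
B→C: (18)(-17) − (-7)(-21) = -453
C→D: (-7)(-13.5) − (-7)(-17) = -24.5
D→E: (-7)(-16) − (-20.5)(-13.5) = -164.75
E→F: (-20.5)(21) − (-16)(-16) = -686.5
F→A: (-16)(7.5) − (2)(21) = -162
Σ = -1667.75
Area = |Σ|/2 = 833.875.

833.875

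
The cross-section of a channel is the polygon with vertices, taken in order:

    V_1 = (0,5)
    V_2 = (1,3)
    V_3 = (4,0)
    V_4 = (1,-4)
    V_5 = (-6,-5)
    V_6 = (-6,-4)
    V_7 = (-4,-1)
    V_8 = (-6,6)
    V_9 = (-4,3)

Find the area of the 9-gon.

61

Apply the shoelace (surveyor's) formula: 2A = Σ (x_i·y_{i+1} − x_{i+1}·y_i), indices taken mod 9.
Cross-terms: -5, -12, -16, -29, -6, -10, -30, 6, -20  ⇒  Σ = -122
Area = |Σ|/2 = 61.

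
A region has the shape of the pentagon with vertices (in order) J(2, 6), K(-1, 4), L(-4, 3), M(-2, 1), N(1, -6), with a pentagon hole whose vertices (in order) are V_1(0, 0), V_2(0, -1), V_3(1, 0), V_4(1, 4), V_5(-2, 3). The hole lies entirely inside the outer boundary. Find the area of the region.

Outer boundary:
Apply the shoelace formula: 2A = Σ (x_i·y_{i+1} − x_{i+1}·y_i), indices taken mod 5.
Σ = (14) + (13) + (2) + (11) + (18) = 58
Area = |Σ|/2 = 29.
Hole:
V_1→V_2: (0)(-1) − (0)(0) = 0
V_2→V_3: (0)(0) − (1)(-1) = 1
V_3→V_4: (1)(4) − (1)(0) = 4
V_4→V_5: (1)(3) − (-2)(4) = 11
V_5→V_1: (-2)(0) − (0)(3) = 0
Σ = 16
Area = |Σ|/2 = 8.
Net area = 29 − 8 = 21.

21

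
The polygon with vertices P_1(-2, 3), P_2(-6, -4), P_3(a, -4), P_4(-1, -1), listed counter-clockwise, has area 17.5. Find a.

-2

The doubled signed area Σ (x_i y_{i+1} − x_{i+1} y_i) is linear in a.
With a=0 it equals 41; the coefficient of a is 3 (from the two edges through P_3).
So 3·a + 41 = 2·17.5 = 35 ⇒ a = -2.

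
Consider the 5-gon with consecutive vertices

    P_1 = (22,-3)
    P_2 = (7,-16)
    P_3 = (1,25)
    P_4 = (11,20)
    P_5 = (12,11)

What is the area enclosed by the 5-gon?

Apply the shoelace (surveyor's) formula: 2A = Σ (x_i·y_{i+1} − x_{i+1}·y_i), indices taken mod 5.
P_1→P_2: (22)(-16) − (7)(-3) = -331
P_2→P_3: (7)(25) − (1)(-16) = 191
P_3→P_4: (1)(20) − (11)(25) = -255
P_4→P_5: (11)(11) − (12)(20) = -119
P_5→P_1: (12)(-3) − (22)(11) = -278
Σ = -792
Area = |Σ|/2 = 396.

396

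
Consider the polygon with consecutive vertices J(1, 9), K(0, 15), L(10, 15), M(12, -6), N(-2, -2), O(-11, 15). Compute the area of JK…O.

288.5

Cross-terms: 15, -150, -240, -36, -52, -114  ⇒  Σ = -577
Area = |Σ|/2 = 288.5.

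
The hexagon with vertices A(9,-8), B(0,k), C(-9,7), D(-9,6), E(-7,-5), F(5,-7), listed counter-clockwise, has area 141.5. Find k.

Write out the shoelace sum; only the two edges meeting at B involve k:
2·Area = [(9·k − 0·(-8)) + (0·7 − (-9)·k)] + 193
       = 18·k + 193 = 283
⇒ k = 5.

5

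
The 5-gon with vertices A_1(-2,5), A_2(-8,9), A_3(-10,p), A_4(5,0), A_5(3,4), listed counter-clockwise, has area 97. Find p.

-3

The doubled signed area Σ (x_i y_{i+1} − x_{i+1} y_i) is linear in p.
With p=0 it equals 155; the coefficient of p is -13 (from the two edges through A_3).
So -13·p + 155 = 2·97 = 194 ⇒ p = -3.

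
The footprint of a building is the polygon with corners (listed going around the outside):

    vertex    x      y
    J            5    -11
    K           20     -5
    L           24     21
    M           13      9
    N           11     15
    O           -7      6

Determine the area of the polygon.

Σ = (195) + (540) + (-57) + (96) + (171) + (47) = 992
Area = |Σ|/2 = 496.

496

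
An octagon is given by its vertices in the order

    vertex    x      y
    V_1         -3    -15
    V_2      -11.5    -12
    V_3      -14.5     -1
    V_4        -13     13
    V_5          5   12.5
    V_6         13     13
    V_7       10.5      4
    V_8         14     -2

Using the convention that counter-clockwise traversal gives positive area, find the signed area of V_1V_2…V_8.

Σ = (-136.5) + (-162.5) + (-201.5) + (-227.5) + (-97.5) + (-84.5) + (-77) + (-216) = -1203
Signed area = Σ/2 = -601.5 (negative ⇒ clockwise traversal).

-601.5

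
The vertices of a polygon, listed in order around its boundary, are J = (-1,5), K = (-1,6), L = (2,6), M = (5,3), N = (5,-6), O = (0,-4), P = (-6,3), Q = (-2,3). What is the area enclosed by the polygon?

Apply the shoelace formula: 2A = Σ (x_i·y_{i+1} − x_{i+1}·y_i), indices taken mod 8.
Cross-terms: -1, -18, -24, -45, -20, -24, -12, -7  ⇒  Σ = -151
Area = |Σ|/2 = 75.5.

75.5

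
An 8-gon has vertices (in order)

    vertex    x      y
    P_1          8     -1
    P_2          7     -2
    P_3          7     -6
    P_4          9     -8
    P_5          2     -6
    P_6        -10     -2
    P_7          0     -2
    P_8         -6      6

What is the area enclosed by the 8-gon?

87.5

Apply the shoelace formula: 2A = Σ (x_i·y_{i+1} − x_{i+1}·y_i), indices taken mod 8.
Cross-terms: -9, -28, -2, -38, -64, 20, -12, -42  ⇒  Σ = -175
Area = |Σ|/2 = 87.5.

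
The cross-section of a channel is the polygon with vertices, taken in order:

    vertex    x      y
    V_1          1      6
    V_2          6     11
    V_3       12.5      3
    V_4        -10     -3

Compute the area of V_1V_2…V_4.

104.5

Apply Gauss's area formula: 2A = Σ (x_i·y_{i+1} − x_{i+1}·y_i), indices taken mod 4.
V_1→V_2: (1)(11) − (6)(6) = -25
V_2→V_3: (6)(3) − (12.5)(11) = -119.5
V_3→V_4: (12.5)(-3) − (-10)(3) = -7.5
V_4→V_1: (-10)(6) − (1)(-3) = -57
Σ = -209
Area = |Σ|/2 = 104.5.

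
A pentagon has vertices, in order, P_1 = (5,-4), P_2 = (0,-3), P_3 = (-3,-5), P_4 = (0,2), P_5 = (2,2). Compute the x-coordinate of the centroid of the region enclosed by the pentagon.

Apply the surveyor's formula. First the cross-terms c_i = x_i·y_{i+1} − x_{i+1}·y_i:
  -15, -9, -6, -4, -18  ⇒  2A = -52, A = -26.
Then Σ (x_i + x_{i+1})·c_i = -164, so x̄ = -164 / (6·(-26)) = 41/39.

41/39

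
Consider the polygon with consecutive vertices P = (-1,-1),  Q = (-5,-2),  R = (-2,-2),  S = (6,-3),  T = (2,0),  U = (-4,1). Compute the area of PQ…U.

17

Cross-terms: -3, 6, 18, 6, 2, 5  ⇒  Σ = 34
Area = |Σ|/2 = 17.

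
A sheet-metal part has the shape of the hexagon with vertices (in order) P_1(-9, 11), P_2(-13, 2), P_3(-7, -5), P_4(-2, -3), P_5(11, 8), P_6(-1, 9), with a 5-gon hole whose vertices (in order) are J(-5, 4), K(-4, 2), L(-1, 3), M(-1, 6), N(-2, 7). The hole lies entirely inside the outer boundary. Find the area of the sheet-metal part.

192

Outer boundary:
Apply Gauss's area formula: 2A = Σ (x_i·y_{i+1} − x_{i+1}·y_i), indices taken mod 6.
Σ = (125) + (79) + (11) + (17) + (107) + (70) = 409
Area = |Σ|/2 = 204.5.
Hole:
Apply the surveyor's formula: 2A = Σ (x_i·y_{i+1} − x_{i+1}·y_i), indices taken mod 5.
Cross-terms: 6, -10, -3, 5, 27  ⇒  Σ = 25
Area = |Σ|/2 = 12.5.
Net area = 204.5 − 12.5 = 192.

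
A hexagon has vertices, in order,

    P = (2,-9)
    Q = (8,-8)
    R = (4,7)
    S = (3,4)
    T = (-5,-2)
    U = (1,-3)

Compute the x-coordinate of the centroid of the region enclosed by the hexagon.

492/167

Apply the shoelace (surveyor's) formula. First the cross-terms c_i = x_i·y_{i+1} − x_{i+1}·y_i:
  56, 88, -5, 14, 17, -3  ⇒  2A = 167, A = 83.5.
Then Σ (x_i + x_{i+1})·c_i = 1476, so x̄ = 1476 / (6·83.5) = 492/167.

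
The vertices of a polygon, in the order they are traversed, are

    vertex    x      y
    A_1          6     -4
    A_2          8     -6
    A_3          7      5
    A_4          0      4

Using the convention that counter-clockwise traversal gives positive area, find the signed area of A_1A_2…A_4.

41

Cross-terms: -4, 82, 28, -24  ⇒  Σ = 82
Signed area = Σ/2 = 41 (positive ⇒ counter-clockwise traversal).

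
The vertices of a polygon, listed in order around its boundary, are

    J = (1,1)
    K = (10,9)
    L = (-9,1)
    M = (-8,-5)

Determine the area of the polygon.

Apply the shoelace formula: 2A = Σ (x_i·y_{i+1} − x_{i+1}·y_i), indices taken mod 4.
Σ = (-1) + (91) + (53) + (-3) = 140
Area = |Σ|/2 = 70.

70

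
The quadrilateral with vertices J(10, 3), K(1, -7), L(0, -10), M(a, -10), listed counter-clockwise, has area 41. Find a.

5

The doubled signed area Σ (x_i y_{i+1} − x_{i+1} y_i) is linear in a.
With a=0 it equals 17; the coefficient of a is 13 (from the two edges through M).
So 13·a + 17 = 2·41 = 82 ⇒ a = 5.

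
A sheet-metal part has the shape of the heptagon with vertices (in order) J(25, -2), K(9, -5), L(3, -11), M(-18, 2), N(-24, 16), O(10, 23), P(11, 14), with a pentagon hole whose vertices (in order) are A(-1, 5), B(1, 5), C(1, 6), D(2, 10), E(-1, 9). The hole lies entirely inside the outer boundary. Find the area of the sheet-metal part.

899.5

Outer boundary:
Apply the shoelace formula: 2A = Σ (x_i·y_{i+1} − x_{i+1}·y_i), indices taken mod 7.
Σ = (-107) + (-84) + (-192) + (-240) + (-712) + (-113) + (-372) = -1820
Area = |Σ|/2 = 910.
Hole:
Apply Gauss's area formula: 2A = Σ (x_i·y_{i+1} − x_{i+1}·y_i), indices taken mod 5.
A→B: (-1)(5) − (1)(5) = -10
B→C: (1)(6) − (1)(5) = 1
C→D: (1)(10) − (2)(6) = -2
D→E: (2)(9) − (-1)(10) = 28
E→A: (-1)(5) − (-1)(9) = 4
Σ = 21
Area = |Σ|/2 = 10.5.
Net area = 910 − 10.5 = 899.5.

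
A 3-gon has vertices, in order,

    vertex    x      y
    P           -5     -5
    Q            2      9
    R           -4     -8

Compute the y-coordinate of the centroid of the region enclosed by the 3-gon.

-4/3

Apply the shoelace formula. First the cross-terms c_i = x_i·y_{i+1} − x_{i+1}·y_i:
  -35, 20, -20  ⇒  2A = -35, A = -17.5.
Then Σ (y_i + y_{i+1})·c_i = 140, so ȳ = 140 / (6·(-17.5)) = -4/3.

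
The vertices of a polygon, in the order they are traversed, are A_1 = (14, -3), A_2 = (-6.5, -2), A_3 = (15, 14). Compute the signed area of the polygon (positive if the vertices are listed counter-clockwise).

Apply the surveyor's formula: 2A = Σ (x_i·y_{i+1} − x_{i+1}·y_i), indices taken mod 3.
Σ = (-47.5) + (-61) + (-241) = -349.5
Signed area = Σ/2 = -174.75 (negative ⇒ clockwise traversal).

-174.75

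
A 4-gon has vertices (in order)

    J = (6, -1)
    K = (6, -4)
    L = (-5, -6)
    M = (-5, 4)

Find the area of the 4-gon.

Apply the surveyor's formula: 2A = Σ (x_i·y_{i+1} − x_{i+1}·y_i), indices taken mod 4.
J→K: (6)(-4) − (6)(-1) = -18
K→L: (6)(-6) − (-5)(-4) = -56
L→M: (-5)(4) − (-5)(-6) = -50
M→J: (-5)(-1) − (6)(4) = -19
Σ = -143
Area = |Σ|/2 = 71.5.

71.5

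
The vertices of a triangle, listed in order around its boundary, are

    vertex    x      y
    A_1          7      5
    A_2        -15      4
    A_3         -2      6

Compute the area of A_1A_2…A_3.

15.5

Cross-terms: 103, -82, -52  ⇒  Σ = -31
Area = |Σ|/2 = 15.5.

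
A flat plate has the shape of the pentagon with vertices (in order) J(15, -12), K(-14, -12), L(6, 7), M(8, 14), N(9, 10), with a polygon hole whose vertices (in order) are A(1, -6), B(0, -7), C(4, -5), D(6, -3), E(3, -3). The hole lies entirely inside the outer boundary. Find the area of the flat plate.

Outer boundary:
Σ = (-348) + (-26) + (28) + (-46) + (-258) = -650
Area = |Σ|/2 = 325.
Hole:
Apply the shoelace formula: 2A = Σ (x_i·y_{i+1} − x_{i+1}·y_i), indices taken mod 5.
Σ = (-7) + (28) + (18) + (-9) + (-15) = 15
Area = |Σ|/2 = 7.5.
Net area = 325 − 7.5 = 317.5.

317.5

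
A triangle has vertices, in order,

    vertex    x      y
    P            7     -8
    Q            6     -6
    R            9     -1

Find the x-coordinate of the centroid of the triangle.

22/3

Apply the shoelace formula. First the cross-terms c_i = x_i·y_{i+1} − x_{i+1}·y_i:
  6, 48, -65  ⇒  2A = -11, A = -5.5.
Then Σ (x_i + x_{i+1})·c_i = -242, so x̄ = -242 / (6·(-5.5)) = 22/3.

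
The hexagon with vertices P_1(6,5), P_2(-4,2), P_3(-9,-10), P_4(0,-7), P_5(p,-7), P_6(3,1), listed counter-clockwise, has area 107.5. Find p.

Write out the shoelace sum; only the two edges meeting at P_5 involve p:
2·Area = [(0·(-7) − p·(-7)) + (p·1 − 3·(-7))] + 162
       = 8·p + 183 = 215
⇒ p = 4.

4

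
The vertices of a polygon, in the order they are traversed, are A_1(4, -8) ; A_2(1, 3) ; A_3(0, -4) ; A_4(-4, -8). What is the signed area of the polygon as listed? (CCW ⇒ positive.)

Apply the shoelace formula: 2A = Σ (x_i·y_{i+1} − x_{i+1}·y_i), indices taken mod 4.
Σ = (20) + (-4) + (-16) + (64) = 64
Signed area = Σ/2 = 32 (positive ⇒ counter-clockwise traversal).

32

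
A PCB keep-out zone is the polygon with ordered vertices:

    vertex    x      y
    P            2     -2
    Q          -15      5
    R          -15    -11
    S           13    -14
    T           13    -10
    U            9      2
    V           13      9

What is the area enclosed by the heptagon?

Apply the shoelace formula: 2A = Σ (x_i·y_{i+1} − x_{i+1}·y_i), indices taken mod 7.
Cross-terms: -20, 240, 353, 52, 116, 55, -44  ⇒  Σ = 752
Area = |Σ|/2 = 376.

376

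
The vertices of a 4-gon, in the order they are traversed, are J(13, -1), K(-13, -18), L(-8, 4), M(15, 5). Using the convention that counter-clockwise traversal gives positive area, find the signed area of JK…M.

Apply the shoelace formula: 2A = Σ (x_i·y_{i+1} − x_{i+1}·y_i), indices taken mod 4.
Σ = (-247) + (-196) + (-100) + (-80) = -623
Signed area = Σ/2 = -311.5 (negative ⇒ clockwise traversal).

-311.5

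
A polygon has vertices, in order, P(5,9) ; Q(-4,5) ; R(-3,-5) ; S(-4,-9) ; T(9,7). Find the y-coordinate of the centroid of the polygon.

Apply the shoelace (surveyor's) formula. First the cross-terms c_i = x_i·y_{i+1} − x_{i+1}·y_i:
  61, 35, 7, 53, 46  ⇒  2A = 202, A = 101.
Then Σ (y_i + y_{i+1})·c_i = 1386, so ȳ = 1386 / (6·101) = 231/101.

231/101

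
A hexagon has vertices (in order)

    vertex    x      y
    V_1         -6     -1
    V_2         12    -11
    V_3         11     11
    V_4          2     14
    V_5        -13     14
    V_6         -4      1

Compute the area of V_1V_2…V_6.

363

Apply the shoelace formula: 2A = Σ (x_i·y_{i+1} − x_{i+1}·y_i), indices taken mod 6.
Cross-terms: 78, 253, 132, 210, 43, 10  ⇒  Σ = 726
Area = |Σ|/2 = 363.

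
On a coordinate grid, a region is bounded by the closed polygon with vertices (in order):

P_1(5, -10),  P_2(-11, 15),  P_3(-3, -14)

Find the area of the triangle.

P_1→P_2: (5)(15) − (-11)(-10) = -35
P_2→P_3: (-11)(-14) − (-3)(15) = 199
P_3→P_1: (-3)(-10) − (5)(-14) = 100
Σ = 264
Area = |Σ|/2 = 132.

132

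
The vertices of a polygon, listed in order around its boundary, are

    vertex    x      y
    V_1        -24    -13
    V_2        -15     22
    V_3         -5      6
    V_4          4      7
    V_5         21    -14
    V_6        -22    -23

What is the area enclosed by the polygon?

Cross-terms: -723, 20, -59, -203, -791, -266  ⇒  Σ = -2022
Area = |Σ|/2 = 1011.

1011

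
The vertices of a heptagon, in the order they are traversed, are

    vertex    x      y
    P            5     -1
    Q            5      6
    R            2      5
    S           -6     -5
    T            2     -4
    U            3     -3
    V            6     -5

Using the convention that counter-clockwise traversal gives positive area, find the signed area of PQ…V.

65

Σ = (35) + (13) + (20) + (34) + (6) + (3) + (19) = 130
Signed area = Σ/2 = 65 (positive ⇒ counter-clockwise traversal).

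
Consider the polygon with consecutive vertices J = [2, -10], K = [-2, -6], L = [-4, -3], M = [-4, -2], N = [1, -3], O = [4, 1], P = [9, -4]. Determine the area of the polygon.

Apply the shoelace (surveyor's) formula: 2A = Σ (x_i·y_{i+1} − x_{i+1}·y_i), indices taken mod 7.
Cross-terms: -32, -18, -4, 14, 13, -25, -82  ⇒  Σ = -134
Area = |Σ|/2 = 67.

67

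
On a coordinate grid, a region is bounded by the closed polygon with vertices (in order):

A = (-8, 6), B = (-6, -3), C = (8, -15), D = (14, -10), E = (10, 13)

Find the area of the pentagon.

Apply Gauss's area formula: 2A = Σ (x_i·y_{i+1} − x_{i+1}·y_i), indices taken mod 5.
Cross-terms: 60, 114, 130, 282, 164  ⇒  Σ = 750
Area = |Σ|/2 = 375.

375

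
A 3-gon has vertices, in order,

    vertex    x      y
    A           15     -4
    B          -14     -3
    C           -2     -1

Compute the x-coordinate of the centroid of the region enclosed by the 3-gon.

Apply the surveyor's formula. First the cross-terms c_i = x_i·y_{i+1} − x_{i+1}·y_i:
  -101, 8, 23  ⇒  2A = -70, A = -35.
Then Σ (x_i + x_{i+1})·c_i = 70, so x̄ = 70 / (6·(-35)) = -1/3.

-1/3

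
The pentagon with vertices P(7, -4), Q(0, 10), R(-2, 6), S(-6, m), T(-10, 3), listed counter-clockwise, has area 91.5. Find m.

Write out the shoelace sum; only the two edges meeting at S involve m:
2·Area = [((-2)·m − (-6)·6) + ((-6)·3 − (-10)·m)] + 109
       = 8·m + 127 = 183
⇒ m = 7.

7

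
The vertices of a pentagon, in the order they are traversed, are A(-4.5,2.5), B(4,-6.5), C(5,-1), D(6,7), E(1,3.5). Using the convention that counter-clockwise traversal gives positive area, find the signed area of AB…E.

60.5

Apply the shoelace formula: 2A = Σ (x_i·y_{i+1} − x_{i+1}·y_i), indices taken mod 5.
Σ = (19.25) + (28.5) + (41) + (14) + (18.25) = 121
Signed area = Σ/2 = 60.5 (positive ⇒ counter-clockwise traversal).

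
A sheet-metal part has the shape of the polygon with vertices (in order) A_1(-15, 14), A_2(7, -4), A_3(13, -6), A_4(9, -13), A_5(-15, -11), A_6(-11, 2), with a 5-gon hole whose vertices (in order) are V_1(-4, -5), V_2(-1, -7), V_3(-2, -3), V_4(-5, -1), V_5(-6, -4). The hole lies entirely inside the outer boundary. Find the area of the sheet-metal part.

Outer boundary:
Σ = (-38) + (10) + (-115) + (-294) + (-151) + (-124) = -712
Area = |Σ|/2 = 356.
Hole:
Apply Gauss's area formula: 2A = Σ (x_i·y_{i+1} − x_{i+1}·y_i), indices taken mod 5.
V_1→V_2: (-4)(-7) − (-1)(-5) = 23
V_2→V_3: (-1)(-3) − (-2)(-7) = -11
V_3→V_4: (-2)(-1) − (-5)(-3) = -13
V_4→V_5: (-5)(-4) − (-6)(-1) = 14
V_5→V_1: (-6)(-5) − (-4)(-4) = 14
Σ = 27
Area = |Σ|/2 = 13.5.
Net area = 356 − 13.5 = 342.5.

342.5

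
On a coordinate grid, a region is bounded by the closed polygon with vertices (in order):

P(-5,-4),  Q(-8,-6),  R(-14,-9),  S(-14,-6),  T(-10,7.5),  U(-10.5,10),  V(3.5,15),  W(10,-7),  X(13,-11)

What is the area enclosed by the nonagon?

367.625

Cross-terms: -2, -12, -42, -165, -21.25, -192.5, -174.5, -19, -107  ⇒  Σ = -735.25
Area = |Σ|/2 = 367.625.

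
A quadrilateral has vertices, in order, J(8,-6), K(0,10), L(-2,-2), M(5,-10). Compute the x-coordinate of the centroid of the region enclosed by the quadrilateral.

67/27

Apply the shoelace formula. First the cross-terms c_i = x_i·y_{i+1} − x_{i+1}·y_i:
  80, 20, 30, 50  ⇒  2A = 180, A = 90.
Then Σ (x_i + x_{i+1})·c_i = 1340, so x̄ = 1340 / (6·90) = 67/27.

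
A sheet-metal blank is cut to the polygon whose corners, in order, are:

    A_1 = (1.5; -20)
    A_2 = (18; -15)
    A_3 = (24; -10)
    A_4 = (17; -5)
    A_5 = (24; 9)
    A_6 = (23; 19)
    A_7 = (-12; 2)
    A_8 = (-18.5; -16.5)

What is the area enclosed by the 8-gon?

996.625

Σ = (337.5) + (180) + (50) + (273) + (249) + (274) + (235) + (394.75) = 1993.25
Area = |Σ|/2 = 996.625.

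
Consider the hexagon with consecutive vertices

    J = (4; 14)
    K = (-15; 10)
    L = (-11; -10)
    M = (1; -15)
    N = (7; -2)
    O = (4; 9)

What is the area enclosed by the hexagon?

Apply the shoelace (surveyor's) formula: 2A = Σ (x_i·y_{i+1} − x_{i+1}·y_i), indices taken mod 6.
J→K: (4)(10) − (-15)(14) = 250
K→L: (-15)(-10) − (-11)(10) = 260
L→M: (-11)(-15) − (1)(-10) = 175
M→N: (1)(-2) − (7)(-15) = 103
N→O: (7)(9) − (4)(-2) = 71
O→J: (4)(14) − (4)(9) = 20
Σ = 879
Area = |Σ|/2 = 439.5.

439.5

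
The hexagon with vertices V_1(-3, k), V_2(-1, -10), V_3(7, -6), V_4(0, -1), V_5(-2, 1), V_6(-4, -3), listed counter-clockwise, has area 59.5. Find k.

-7

The doubled signed area Σ (x_i y_{i+1} − x_{i+1} y_i) is linear in k.
With k=0 it equals 98; the coefficient of k is -3 (from the two edges through V_1).
So -3·k + 98 = 2·59.5 = 119 ⇒ k = -7.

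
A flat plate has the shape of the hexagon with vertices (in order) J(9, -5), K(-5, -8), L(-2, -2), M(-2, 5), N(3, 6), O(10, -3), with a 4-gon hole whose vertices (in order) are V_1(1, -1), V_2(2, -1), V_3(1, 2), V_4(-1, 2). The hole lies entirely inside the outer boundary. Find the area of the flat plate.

Outer boundary:
Cross-terms: -97, -6, -14, -27, -69, -23  ⇒  Σ = -236
Area = |Σ|/2 = 118.
Hole:
Cross-terms: 1, 5, 4, -1  ⇒  Σ = 9
Area = |Σ|/2 = 4.5.
Net area = 118 − 4.5 = 113.5.

113.5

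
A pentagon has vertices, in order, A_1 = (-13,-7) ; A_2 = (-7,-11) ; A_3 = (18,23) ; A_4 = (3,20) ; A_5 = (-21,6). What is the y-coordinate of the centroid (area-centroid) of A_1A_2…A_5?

Apply the surveyor's formula. First the cross-terms c_i = x_i·y_{i+1} − x_{i+1}·y_i:
  94, 37, 291, 438, 225  ⇒  2A = 1085, A = 542.5.
Then Σ (y_i + y_{i+1})·c_i = 22428, so ȳ = 22428 / (6·542.5) = 1068/155.

1068/155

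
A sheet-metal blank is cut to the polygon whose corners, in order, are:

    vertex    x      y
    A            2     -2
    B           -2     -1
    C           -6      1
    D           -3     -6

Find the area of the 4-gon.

Apply the surveyor's formula: 2A = Σ (x_i·y_{i+1} − x_{i+1}·y_i), indices taken mod 4.
Σ = (-6) + (-8) + (39) + (18) = 43
Area = |Σ|/2 = 21.5.

21.5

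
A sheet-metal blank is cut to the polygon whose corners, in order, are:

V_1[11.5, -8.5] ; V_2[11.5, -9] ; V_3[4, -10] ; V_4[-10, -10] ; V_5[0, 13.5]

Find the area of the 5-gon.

Apply the shoelace formula: 2A = Σ (x_i·y_{i+1} − x_{i+1}·y_i), indices taken mod 5.
Σ = (-5.75) + (-79) + (-140) + (-135) + (-155.25) = -515
Area = |Σ|/2 = 257.5.

257.5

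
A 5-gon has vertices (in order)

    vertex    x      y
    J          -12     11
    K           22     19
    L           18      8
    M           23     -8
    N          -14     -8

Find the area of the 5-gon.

Apply the shoelace formula: 2A = Σ (x_i·y_{i+1} − x_{i+1}·y_i), indices taken mod 5.
J→K: (-12)(19) − (22)(11) = -470
K→L: (22)(8) − (18)(19) = -166
L→M: (18)(-8) − (23)(8) = -328
M→N: (23)(-8) − (-14)(-8) = -296
N→J: (-14)(11) − (-12)(-8) = -250
Σ = -1510
Area = |Σ|/2 = 755.

755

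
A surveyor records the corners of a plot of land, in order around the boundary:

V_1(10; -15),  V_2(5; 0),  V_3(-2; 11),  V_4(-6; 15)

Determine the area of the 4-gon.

53

Σ = (75) + (55) + (36) + (-60) = 106
Area = |Σ|/2 = 53.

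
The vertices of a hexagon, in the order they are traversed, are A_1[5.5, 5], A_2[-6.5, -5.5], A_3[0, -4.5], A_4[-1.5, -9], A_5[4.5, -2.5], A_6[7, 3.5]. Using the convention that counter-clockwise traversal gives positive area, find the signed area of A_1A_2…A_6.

Σ = (2.25) + (29.25) + (-6.75) + (44.25) + (33.25) + (15.75) = 118
Signed area = Σ/2 = 59 (positive ⇒ counter-clockwise traversal).

59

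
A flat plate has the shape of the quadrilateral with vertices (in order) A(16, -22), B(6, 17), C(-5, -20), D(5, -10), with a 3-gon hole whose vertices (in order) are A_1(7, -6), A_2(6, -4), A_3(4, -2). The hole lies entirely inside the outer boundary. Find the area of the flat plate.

Outer boundary:
Apply the surveyor's formula: 2A = Σ (x_i·y_{i+1} − x_{i+1}·y_i), indices taken mod 4.
Σ = (404) + (-35) + (150) + (50) = 569
Area = |Σ|/2 = 284.5.
Hole:
Apply the surveyor's formula: 2A = Σ (x_i·y_{i+1} − x_{i+1}·y_i), indices taken mod 3.
A_1→A_2: (7)(-4) − (6)(-6) = 8
A_2→A_3: (6)(-2) − (4)(-4) = 4
A_3→A_1: (4)(-6) − (7)(-2) = -10
Σ = 2
Area = |Σ|/2 = 1.
Net area = 284.5 − 1 = 283.5.

283.5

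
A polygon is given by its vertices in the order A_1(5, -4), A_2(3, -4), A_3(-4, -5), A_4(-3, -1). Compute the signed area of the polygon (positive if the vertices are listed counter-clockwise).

Apply Gauss's area formula: 2A = Σ (x_i·y_{i+1} − x_{i+1}·y_i), indices taken mod 4.
A_1→A_2: (5)(-4) − (3)(-4) = -8
A_2→A_3: (3)(-5) − (-4)(-4) = -31
A_3→A_4: (-4)(-1) − (-3)(-5) = -11
A_4→A_1: (-3)(-4) − (5)(-1) = 17
Σ = -33
Signed area = Σ/2 = -16.5 (negative ⇒ clockwise traversal).

-16.5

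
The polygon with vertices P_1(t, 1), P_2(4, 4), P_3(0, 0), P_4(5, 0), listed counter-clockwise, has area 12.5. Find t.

Write out the shoelace sum; only the two edges meeting at P_1 involve t:
2·Area = [(5·1 − t·0) + (t·4 − 4·1)] + 0
       = 4·t + 1 = 25
⇒ t = 6.

6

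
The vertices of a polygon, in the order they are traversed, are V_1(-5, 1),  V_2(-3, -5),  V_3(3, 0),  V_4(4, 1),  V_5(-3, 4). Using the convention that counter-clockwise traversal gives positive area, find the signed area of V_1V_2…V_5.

41

Apply Gauss's area formula: 2A = Σ (x_i·y_{i+1} − x_{i+1}·y_i), indices taken mod 5.
Σ = (28) + (15) + (3) + (19) + (17) = 82
Signed area = Σ/2 = 41 (positive ⇒ counter-clockwise traversal).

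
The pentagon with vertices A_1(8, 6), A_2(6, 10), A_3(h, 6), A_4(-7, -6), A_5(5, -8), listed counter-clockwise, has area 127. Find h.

The doubled signed area Σ (x_i y_{i+1} − x_{i+1} y_i) is linear in h.
With h=0 it equals 302; the coefficient of h is -16 (from the two edges through A_3).
So -16·h + 302 = 2·127 = 254 ⇒ h = 3.

3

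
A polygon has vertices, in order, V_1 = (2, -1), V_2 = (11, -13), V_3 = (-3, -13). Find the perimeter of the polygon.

|V_1V_2| = √((9)² + (-12)²) = √225 = 15
|V_2V_3| = √((-14)² + (0)²) = √196 = 14
|V_3V_1| = √((5)² + (12)²) = √169 = 13
Perimeter = 15 + 14 + 13 = 42.

42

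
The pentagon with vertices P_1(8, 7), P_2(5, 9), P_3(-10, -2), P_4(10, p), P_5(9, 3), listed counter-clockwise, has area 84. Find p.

2

The doubled signed area Σ (x_i y_{i+1} − x_{i+1} y_i) is linear in p.
With p=0 it equals 206; the coefficient of p is -19 (from the two edges through P_4).
So -19·p + 206 = 2·84 = 168 ⇒ p = 2.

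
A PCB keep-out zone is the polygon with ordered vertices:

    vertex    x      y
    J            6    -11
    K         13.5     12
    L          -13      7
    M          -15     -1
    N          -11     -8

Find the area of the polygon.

Cross-terms: 220.5, 250.5, 118, 109, 169  ⇒  Σ = 867
Area = |Σ|/2 = 433.5.

433.5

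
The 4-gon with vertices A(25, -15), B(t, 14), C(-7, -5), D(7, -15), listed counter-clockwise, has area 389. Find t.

The doubled signed area Σ (x_i y_{i+1} − x_{i+1} y_i) is linear in t.
With t=0 it equals 858; the coefficient of t is 10 (from the two edges through B).
So 10·t + 858 = 2·389 = 778 ⇒ t = -8.

-8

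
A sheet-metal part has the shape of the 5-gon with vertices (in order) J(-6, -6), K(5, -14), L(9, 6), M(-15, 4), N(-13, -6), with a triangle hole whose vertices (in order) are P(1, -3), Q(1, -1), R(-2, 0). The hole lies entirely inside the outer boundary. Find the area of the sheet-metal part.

287

Outer boundary:
Apply the shoelace formula: 2A = Σ (x_i·y_{i+1} − x_{i+1}·y_i), indices taken mod 5.
Cross-terms: 114, 156, 126, 142, 42  ⇒  Σ = 580
Area = |Σ|/2 = 290.
Hole:
Apply the shoelace (surveyor's) formula: 2A = Σ (x_i·y_{i+1} − x_{i+1}·y_i), indices taken mod 3.
Cross-terms: 2, -2, 6  ⇒  Σ = 6
Area = |Σ|/2 = 3.
Net area = 290 − 3 = 287.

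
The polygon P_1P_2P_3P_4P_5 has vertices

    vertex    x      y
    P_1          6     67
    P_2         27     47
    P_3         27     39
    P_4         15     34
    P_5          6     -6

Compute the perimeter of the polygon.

164

|P_1P_2| = √((21)² + (-20)²) = √841 = 29
|P_2P_3| = √((0)² + (-8)²) = √64 = 8
|P_3P_4| = √((-12)² + (-5)²) = √169 = 13
|P_4P_5| = √((-9)² + (-40)²) = √1681 = 41
|P_5P_1| = √((0)² + (73)²) = √5329 = 73
Perimeter = 29 + 8 + 13 + 41 + 73 = 164.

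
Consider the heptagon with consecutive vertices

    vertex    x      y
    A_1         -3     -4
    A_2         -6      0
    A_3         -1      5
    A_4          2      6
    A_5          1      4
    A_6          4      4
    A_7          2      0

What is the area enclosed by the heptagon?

Σ = (-24) + (-30) + (-16) + (2) + (-12) + (-8) + (-8) = -96
Area = |Σ|/2 = 48.

48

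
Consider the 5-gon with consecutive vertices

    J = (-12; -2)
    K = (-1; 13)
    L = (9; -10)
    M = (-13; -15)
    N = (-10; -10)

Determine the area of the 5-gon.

325

Σ = (-158) + (-107) + (-265) + (-20) + (-100) = -650
Area = |Σ|/2 = 325.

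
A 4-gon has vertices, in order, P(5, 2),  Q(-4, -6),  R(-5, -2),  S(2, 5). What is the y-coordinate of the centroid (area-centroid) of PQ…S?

-9/43

Apply the shoelace (surveyor's) formula. First the cross-terms c_i = x_i·y_{i+1} − x_{i+1}·y_i:
  -22, -22, -21, -21  ⇒  2A = -86, A = -43.
Then Σ (y_i + y_{i+1})·c_i = 54, so ȳ = 54 / (6·(-43)) = -9/43.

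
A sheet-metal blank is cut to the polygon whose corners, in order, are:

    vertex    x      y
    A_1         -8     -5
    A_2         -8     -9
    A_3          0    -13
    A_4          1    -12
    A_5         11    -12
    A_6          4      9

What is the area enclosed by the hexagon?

Apply the shoelace formula: 2A = Σ (x_i·y_{i+1} − x_{i+1}·y_i), indices taken mod 6.
Cross-terms: 32, 104, 13, 120, 147, 52  ⇒  Σ = 468
Area = |Σ|/2 = 234.

234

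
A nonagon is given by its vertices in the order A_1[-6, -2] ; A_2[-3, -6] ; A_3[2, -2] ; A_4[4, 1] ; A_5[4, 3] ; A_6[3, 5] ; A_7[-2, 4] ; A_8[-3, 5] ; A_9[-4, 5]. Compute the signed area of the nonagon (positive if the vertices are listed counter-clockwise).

72

Σ = (30) + (18) + (10) + (8) + (11) + (22) + (2) + (5) + (38) = 144
Signed area = Σ/2 = 72 (positive ⇒ counter-clockwise traversal).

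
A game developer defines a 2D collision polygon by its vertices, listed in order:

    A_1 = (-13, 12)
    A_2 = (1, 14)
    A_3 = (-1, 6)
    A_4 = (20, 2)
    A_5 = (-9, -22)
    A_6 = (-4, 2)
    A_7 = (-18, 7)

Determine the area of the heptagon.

470.5

Apply the shoelace (surveyor's) formula: 2A = Σ (x_i·y_{i+1} − x_{i+1}·y_i), indices taken mod 7.
A_1→A_2: (-13)(14) − (1)(12) = -194
A_2→A_3: (1)(6) − (-1)(14) = 20
A_3→A_4: (-1)(2) − (20)(6) = -122
A_4→A_5: (20)(-22) − (-9)(2) = -422
A_5→A_6: (-9)(2) − (-4)(-22) = -106
A_6→A_7: (-4)(7) − (-18)(2) = 8
A_7→A_1: (-18)(12) − (-13)(7) = -125
Σ = -941
Area = |Σ|/2 = 470.5.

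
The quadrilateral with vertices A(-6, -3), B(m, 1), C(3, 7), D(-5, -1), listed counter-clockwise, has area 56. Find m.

The doubled signed area Σ (x_i y_{i+1} − x_{i+1} y_i) is linear in m.
With m=0 it equals 32; the coefficient of m is 10 (from the two edges through B).
So 10·m + 32 = 2·56 = 112 ⇒ m = 8.

8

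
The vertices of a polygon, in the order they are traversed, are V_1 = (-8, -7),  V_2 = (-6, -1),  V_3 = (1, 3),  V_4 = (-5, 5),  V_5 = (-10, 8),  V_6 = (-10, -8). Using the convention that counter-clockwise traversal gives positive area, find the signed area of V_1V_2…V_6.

72.5

Apply the shoelace formula: 2A = Σ (x_i·y_{i+1} − x_{i+1}·y_i), indices taken mod 6.
V_1→V_2: (-8)(-1) − (-6)(-7) = -34
V_2→V_3: (-6)(3) − (1)(-1) = -17
V_3→V_4: (1)(5) − (-5)(3) = 20
V_4→V_5: (-5)(8) − (-10)(5) = 10
V_5→V_6: (-10)(-8) − (-10)(8) = 160
V_6→V_1: (-10)(-7) − (-8)(-8) = 6
Σ = 145
Signed area = Σ/2 = 72.5 (positive ⇒ counter-clockwise traversal).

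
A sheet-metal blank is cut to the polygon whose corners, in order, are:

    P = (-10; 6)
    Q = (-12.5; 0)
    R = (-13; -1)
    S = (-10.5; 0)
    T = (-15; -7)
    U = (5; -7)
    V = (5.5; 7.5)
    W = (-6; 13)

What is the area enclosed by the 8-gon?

288.5

Apply the shoelace formula: 2A = Σ (x_i·y_{i+1} − x_{i+1}·y_i), indices taken mod 8.
Cross-terms: 75, 12.5, -10.5, 73.5, 140, 76, 116.5, 94  ⇒  Σ = 577
Area = |Σ|/2 = 288.5.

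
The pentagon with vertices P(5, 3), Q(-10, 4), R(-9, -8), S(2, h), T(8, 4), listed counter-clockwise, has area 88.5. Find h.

1

Write out the shoelace sum; only the two edges meeting at S involve h:
2·Area = [((-9)·h − 2·(-8)) + (2·4 − 8·h)] + 170
       = -17·h + 194 = 177
⇒ h = 1.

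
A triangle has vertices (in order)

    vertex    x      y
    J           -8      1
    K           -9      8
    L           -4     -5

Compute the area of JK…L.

11

Apply the surveyor's formula: 2A = Σ (x_i·y_{i+1} − x_{i+1}·y_i), indices taken mod 3.
J→K: (-8)(8) − (-9)(1) = -55
K→L: (-9)(-5) − (-4)(8) = 77
L→J: (-4)(1) − (-8)(-5) = -44
Σ = -22
Area = |Σ|/2 = 11.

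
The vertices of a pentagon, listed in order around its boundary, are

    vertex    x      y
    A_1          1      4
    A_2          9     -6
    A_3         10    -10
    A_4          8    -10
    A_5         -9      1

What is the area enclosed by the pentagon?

105.5

Apply the shoelace (surveyor's) formula: 2A = Σ (x_i·y_{i+1} − x_{i+1}·y_i), indices taken mod 5.
A_1→A_2: (1)(-6) − (9)(4) = -42
A_2→A_3: (9)(-10) − (10)(-6) = -30
A_3→A_4: (10)(-10) − (8)(-10) = -20
A_4→A_5: (8)(1) − (-9)(-10) = -82
A_5→A_1: (-9)(4) − (1)(1) = -37
Σ = -211
Area = |Σ|/2 = 105.5.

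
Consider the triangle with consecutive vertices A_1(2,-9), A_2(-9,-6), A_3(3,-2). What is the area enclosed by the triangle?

Apply the shoelace (surveyor's) formula: 2A = Σ (x_i·y_{i+1} − x_{i+1}·y_i), indices taken mod 3.
Σ = (-93) + (36) + (-23) = -80
Area = |Σ|/2 = 40.

40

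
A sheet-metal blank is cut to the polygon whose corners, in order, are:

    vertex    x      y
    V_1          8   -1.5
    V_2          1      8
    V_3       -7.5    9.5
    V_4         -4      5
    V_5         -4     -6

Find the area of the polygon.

V_1→V_2: (8)(8) − (1)(-1.5) = 65.5
V_2→V_3: (1)(9.5) − (-7.5)(8) = 69.5
V_3→V_4: (-7.5)(5) − (-4)(9.5) = 0.5
V_4→V_5: (-4)(-6) − (-4)(5) = 44
V_5→V_1: (-4)(-1.5) − (8)(-6) = 54
Σ = 233.5
Area = |Σ|/2 = 116.75.

116.75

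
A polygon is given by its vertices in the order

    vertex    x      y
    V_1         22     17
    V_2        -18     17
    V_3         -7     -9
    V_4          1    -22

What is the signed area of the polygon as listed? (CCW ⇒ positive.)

Σ = (680) + (281) + (163) + (501) = 1625
Signed area = Σ/2 = 812.5 (positive ⇒ counter-clockwise traversal).

812.5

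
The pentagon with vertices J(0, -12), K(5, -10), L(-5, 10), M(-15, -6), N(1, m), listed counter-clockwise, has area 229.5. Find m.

-15

Write out the shoelace sum; only the two edges meeting at N involve m:
2·Area = [((-15)·m − 1·(-6)) + (1·(-12) − 0·m)] + 240
       = -15·m + 234 = 459
⇒ m = -15.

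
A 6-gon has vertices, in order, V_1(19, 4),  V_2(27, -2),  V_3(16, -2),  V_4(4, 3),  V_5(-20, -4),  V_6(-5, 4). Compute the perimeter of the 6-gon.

100

|V_1V_2| = √((8)² + (-6)²) = √100 = 10
|V_2V_3| = √((-11)² + (0)²) = √121 = 11
|V_3V_4| = √((-12)² + (5)²) = √169 = 13
|V_4V_5| = √((-24)² + (-7)²) = √625 = 25
|V_5V_6| = √((15)² + (8)²) = √289 = 17
|V_6V_1| = √((24)² + (0)²) = √576 = 24
Perimeter = 10 + 11 + 13 + 25 + 17 + 24 = 100.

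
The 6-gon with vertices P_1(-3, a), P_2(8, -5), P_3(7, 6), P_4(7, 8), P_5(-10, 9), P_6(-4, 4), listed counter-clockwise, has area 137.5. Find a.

-1

Write out the shoelace sum; only the two edges meeting at P_1 involve a:
2·Area = [((-4)·a − (-3)·4) + ((-3)·(-5) − 8·a)] + 236
       = -12·a + 263 = 275
⇒ a = -1.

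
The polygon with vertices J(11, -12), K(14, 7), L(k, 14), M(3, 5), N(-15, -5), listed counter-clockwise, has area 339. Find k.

8

The doubled signed area Σ (x_i y_{i+1} − x_{i+1} y_i) is linear in k.
With k=0 it equals 694; the coefficient of k is -2 (from the two edges through L).
So -2·k + 694 = 2·339 = 678 ⇒ k = 8.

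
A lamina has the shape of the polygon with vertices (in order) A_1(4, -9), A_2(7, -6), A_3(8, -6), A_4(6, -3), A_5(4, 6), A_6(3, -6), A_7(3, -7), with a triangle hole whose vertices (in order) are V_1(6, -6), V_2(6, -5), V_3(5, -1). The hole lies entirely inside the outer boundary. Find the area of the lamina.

30

Outer boundary:
A_1→A_2: (4)(-6) − (7)(-9) = 39
A_2→A_3: (7)(-6) − (8)(-6) = 6
A_3→A_4: (8)(-3) − (6)(-6) = 12
A_4→A_5: (6)(6) − (4)(-3) = 48
A_5→A_6: (4)(-6) − (3)(6) = -42
A_6→A_7: (3)(-7) − (3)(-6) = -3
A_7→A_1: (3)(-9) − (4)(-7) = 1
Σ = 61
Area = |Σ|/2 = 30.5.
Hole:
Apply the surveyor's formula: 2A = Σ (x_i·y_{i+1} − x_{i+1}·y_i), indices taken mod 3.
Cross-terms: 6, 19, -24  ⇒  Σ = 1
Area = |Σ|/2 = 0.5.
Net area = 30.5 − 0.5 = 30.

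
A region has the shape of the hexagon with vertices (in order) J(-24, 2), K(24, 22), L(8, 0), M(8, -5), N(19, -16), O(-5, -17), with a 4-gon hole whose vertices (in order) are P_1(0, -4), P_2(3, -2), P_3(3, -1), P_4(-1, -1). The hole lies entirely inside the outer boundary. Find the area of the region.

Outer boundary:
Apply the shoelace formula: 2A = Σ (x_i·y_{i+1} − x_{i+1}·y_i), indices taken mod 6.
Σ = (-576) + (-176) + (-40) + (-33) + (-403) + (-418) = -1646
Area = |Σ|/2 = 823.
Hole:
Apply the shoelace formula: 2A = Σ (x_i·y_{i+1} − x_{i+1}·y_i), indices taken mod 4.
P_1→P_2: (0)(-2) − (3)(-4) = 12
P_2→P_3: (3)(-1) − (3)(-2) = 3
P_3→P_4: (3)(-1) − (-1)(-1) = -4
P_4→P_1: (-1)(-4) − (0)(-1) = 4
Σ = 15
Area = |Σ|/2 = 7.5.
Net area = 823 − 7.5 = 815.5.

815.5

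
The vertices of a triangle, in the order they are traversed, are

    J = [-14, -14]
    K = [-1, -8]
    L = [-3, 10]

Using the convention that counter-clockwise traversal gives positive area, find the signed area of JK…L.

123

Apply Gauss's area formula: 2A = Σ (x_i·y_{i+1} − x_{i+1}·y_i), indices taken mod 3.
J→K: (-14)(-8) − (-1)(-14) = 98
K→L: (-1)(10) − (-3)(-8) = -34
L→J: (-3)(-14) − (-14)(10) = 182
Σ = 246
Signed area = Σ/2 = 123 (positive ⇒ counter-clockwise traversal).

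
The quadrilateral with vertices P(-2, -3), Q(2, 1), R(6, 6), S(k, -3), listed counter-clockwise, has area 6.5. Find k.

The doubled signed area Σ (x_i y_{i+1} − x_{i+1} y_i) is linear in k.
With k=0 it equals -14; the coefficient of k is -9 (from the two edges through S).
So -9·k + -14 = 2·6.5 = 13 ⇒ k = -3.

-3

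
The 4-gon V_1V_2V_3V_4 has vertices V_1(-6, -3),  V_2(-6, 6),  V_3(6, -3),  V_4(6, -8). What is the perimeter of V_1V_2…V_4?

|V_1V_2| = √((0)² + (9)²) = √81 = 9
|V_2V_3| = √((12)² + (-9)²) = √225 = 15
|V_3V_4| = √((0)² + (-5)²) = √25 = 5
|V_4V_1| = √((-12)² + (5)²) = √169 = 13
Perimeter = 9 + 15 + 5 + 13 = 42.

42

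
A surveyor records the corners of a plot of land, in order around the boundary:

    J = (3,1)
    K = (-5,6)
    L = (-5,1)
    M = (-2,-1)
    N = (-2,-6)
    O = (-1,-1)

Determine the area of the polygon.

31.5

Σ = (23) + (25) + (7) + (10) + (-4) + (2) = 63
Area = |Σ|/2 = 31.5.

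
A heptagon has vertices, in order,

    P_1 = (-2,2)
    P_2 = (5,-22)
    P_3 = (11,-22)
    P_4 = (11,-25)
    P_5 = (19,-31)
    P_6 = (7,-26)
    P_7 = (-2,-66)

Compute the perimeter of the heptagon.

|P_1P_2| = √((7)² + (-24)²) = √625 = 25
|P_2P_3| = √((6)² + (0)²) = √36 = 6
|P_3P_4| = √((0)² + (-3)²) = √9 = 3
|P_4P_5| = √((8)² + (-6)²) = √100 = 10
|P_5P_6| = √((-12)² + (5)²) = √169 = 13
|P_6P_7| = √((-9)² + (-40)²) = √1681 = 41
|P_7P_1| = √((0)² + (68)²) = √4624 = 68
Perimeter = 25 + 6 + 3 + 10 + 13 + 41 + 68 = 166.

166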